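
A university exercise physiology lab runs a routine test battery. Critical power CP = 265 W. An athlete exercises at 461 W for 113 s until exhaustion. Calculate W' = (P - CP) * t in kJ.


P - CP = 461 - 265 = 196 W
W' = 196 * 113 = 22148 J
= 22148 / 1000 = 22.148 kJ

22.148 kJ


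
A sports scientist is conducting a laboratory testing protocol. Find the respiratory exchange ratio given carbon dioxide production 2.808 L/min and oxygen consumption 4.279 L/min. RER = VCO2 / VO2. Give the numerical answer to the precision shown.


VCO2 = 2.808 L/min
VO2 = 4.279 L/min
RER = 2.808 / 4.279 = 0.6562

0.6562


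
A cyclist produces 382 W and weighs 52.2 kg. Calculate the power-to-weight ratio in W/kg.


P/W = power / mass
= 382 / 52.2
= 7.318 W/kg

7.318 W/kg


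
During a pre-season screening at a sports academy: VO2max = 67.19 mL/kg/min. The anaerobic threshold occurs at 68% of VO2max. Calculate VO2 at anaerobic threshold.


AT fraction = 68 / 100 = 0.68
AT VO2 = 67.19 * 0.68
= 45.69 mL/kg/min

45.69 mL/kg/min


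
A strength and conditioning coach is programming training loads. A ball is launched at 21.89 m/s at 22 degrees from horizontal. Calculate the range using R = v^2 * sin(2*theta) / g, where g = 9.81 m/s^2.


sin(2 * 22) = sin(44) = 0.694658
v^2 = 21.89^2 = 479.1721
R = 479.1721 * 0.694658 / 9.81
= 33.931 m

33.931 m


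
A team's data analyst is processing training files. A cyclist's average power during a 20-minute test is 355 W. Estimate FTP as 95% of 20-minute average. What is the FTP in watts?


FTP = 20-min power * 0.95
= 355 * 0.95
= 337.25 W

337.25 W


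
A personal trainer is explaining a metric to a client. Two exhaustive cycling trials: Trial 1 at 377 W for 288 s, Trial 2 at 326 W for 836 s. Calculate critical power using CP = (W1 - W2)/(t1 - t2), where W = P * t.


W1 = 377 * 288 = 108576 J
W2 = 326 * 836 = 272536 J
CP = (108576 - 272536) / (288 - 836)
= -163960 / -548
= 299.2 W

299.2 W


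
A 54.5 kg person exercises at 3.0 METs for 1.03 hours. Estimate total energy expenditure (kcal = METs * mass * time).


Energy = METs * mass(kg) * time(h)
= 3.0 * 54.5 * 1.03
= 168.41 kcal

168.41 kcal


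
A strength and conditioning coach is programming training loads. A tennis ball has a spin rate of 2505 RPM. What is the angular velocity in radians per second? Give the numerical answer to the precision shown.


Convert RPM to rad/s: multiply by 2*pi and divide by 60
omega = 2505 * 2 * pi / 60
= 262.323 rad/s

262.323 rad/s


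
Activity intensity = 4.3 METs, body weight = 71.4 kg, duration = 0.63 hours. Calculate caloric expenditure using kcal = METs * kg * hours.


kcal = 4.3 * 71.4 * 0.63
= 307.02 * 0.63
= 193.42 kcal

193.42 kcal


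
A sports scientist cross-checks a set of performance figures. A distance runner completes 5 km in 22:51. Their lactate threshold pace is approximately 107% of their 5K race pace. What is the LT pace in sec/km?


Convert to seconds: 22 min 51 s = 1371 s
Pace per km = 1371 / 5 = 274.2 s/km
LT pace = 274.2 * 1.07 = 293.39 s/km

293.39 s/km


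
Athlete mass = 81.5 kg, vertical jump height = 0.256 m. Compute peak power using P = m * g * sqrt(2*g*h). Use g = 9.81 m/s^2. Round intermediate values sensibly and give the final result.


sqrt(2 * 9.81 * 0.256) = sqrt(5.02272) = 2.241143 m/s
P = 81.5 * 9.81 * 2.241143
= 1791.83 W

1791.83 W


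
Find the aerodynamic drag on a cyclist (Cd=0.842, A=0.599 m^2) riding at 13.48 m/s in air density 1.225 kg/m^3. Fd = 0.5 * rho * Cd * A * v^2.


Fd = 0.5 * 1.225 * 0.842 * 0.599 * 13.48^2
= 0.5 * 1.225 * 0.842 * 0.599 * 181.7104
= 56.134 N

56.134 N


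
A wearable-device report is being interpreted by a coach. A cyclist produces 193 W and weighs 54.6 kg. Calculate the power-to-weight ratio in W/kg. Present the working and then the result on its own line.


P/W = power / mass
= 193 / 54.6
= 3.535 W/kg

3.535 W/kg


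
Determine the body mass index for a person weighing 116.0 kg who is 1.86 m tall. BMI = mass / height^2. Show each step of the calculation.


BMI = mass / height^2
= 116.0 / 1.86^2
= 116.0 / 3.4596
= 33.53 kg/m^2

33.53 kg/m^2


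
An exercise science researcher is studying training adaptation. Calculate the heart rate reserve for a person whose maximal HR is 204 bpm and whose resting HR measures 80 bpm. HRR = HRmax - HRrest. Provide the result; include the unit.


HRmax = 204 bpm
HRrest = 80 bpm
HRR = 204 - 80 = 124 bpm

124 bpm


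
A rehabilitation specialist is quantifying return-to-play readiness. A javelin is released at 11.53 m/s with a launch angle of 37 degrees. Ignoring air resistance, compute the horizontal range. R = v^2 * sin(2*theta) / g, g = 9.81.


Launch speed squared = 132.9409
sin(2 * 37 deg) = 0.961262
Range = 132.9409 * 0.961262 / 9.81
= 13.027 m

13.027 m


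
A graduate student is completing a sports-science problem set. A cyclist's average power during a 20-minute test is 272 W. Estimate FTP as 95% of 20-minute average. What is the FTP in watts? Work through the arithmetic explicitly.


FTP = 20-min power * 0.95
= 272 * 0.95
= 258.4 W

258.4 W


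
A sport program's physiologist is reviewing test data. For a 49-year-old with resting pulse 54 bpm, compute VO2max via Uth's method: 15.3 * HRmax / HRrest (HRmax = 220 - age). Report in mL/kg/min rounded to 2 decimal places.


Step 1: HRmax = 220 - 49 = 171 bpm
Step 2: Ratio = 171 / 54 = 3.1667
Step 3: VO2max = 15.3 * 3.1667 = 48.45 mL/kg/min

48.45 mL/kg/min


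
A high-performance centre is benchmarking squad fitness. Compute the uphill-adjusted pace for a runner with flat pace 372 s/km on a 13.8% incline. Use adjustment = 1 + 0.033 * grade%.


Adjustment factor = 1 + 0.033 * 13.8 = 1.4554
Grade-adjusted pace = 372 * 1.4554 = 541.41 s/km

541.41 s/km


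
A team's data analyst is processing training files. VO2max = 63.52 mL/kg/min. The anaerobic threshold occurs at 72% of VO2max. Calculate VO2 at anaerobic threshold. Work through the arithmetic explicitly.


AT fraction = 72 / 100 = 0.72
AT VO2 = 63.52 * 0.72
= 45.73 mL/kg/min

45.73 mL/kg/min


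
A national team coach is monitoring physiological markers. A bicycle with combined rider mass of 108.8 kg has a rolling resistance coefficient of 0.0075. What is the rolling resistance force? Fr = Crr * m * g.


Fr = 0.0075 * 108.8 * 9.81
= 0.816 * 9.81
= 8.005 N

8.005 N


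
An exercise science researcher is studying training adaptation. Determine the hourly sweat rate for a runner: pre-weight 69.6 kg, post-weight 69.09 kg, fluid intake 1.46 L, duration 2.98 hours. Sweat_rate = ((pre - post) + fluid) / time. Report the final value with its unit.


Mass lost = 69.6 - 69.09 = 0.51 kg
Add fluid consumed: 0.51 + 1.46 = 1.97 L total sweat
Sweat rate = 1.97 / 2.98 = 0.661 L/h

0.661 L/h


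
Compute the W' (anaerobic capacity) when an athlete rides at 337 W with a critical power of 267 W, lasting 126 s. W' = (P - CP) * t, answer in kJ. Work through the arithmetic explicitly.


Above-CP power = 70 W
Duration = 126 s
W' = 70 * 126 = 8820 J
Convert: 8820 / 1000 = 8.82 kJ

8.82 kJ


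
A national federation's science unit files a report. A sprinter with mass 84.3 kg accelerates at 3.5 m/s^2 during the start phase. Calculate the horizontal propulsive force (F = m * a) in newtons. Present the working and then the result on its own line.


F = m * a
= 84.3 * 3.5
= 295.05 N

295.05 N


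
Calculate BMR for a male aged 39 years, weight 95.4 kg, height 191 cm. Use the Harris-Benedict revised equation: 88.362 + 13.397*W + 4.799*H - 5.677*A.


Substituting values:
W term = 13.397 * 95.4 = 1278.0738
H term = 4.799 * 191 = 916.609
A term = 5.677 * 39 = 221.403
BMR = 2061.64 kcal/day

2061.64 kcal/day


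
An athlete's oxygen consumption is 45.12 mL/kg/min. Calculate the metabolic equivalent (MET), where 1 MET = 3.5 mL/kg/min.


MET = VO2 / 3.5
= 45.12 / 3.5
= 12.89 METs

12.89 METs


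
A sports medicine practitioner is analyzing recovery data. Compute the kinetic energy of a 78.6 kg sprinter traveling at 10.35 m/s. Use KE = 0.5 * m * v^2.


Velocity squared = 107.1225
KE = 0.5 * 78.6 * 107.1225 = 4209.91 J

4209.91 J


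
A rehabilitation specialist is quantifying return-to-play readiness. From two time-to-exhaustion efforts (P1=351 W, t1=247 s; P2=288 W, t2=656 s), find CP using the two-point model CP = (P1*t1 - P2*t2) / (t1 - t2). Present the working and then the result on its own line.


Work in trial 1 = 86697 J
Work in trial 2 = 188928 J
Delta work = -102231 J
Delta time = -409 s
CP = -102231 / -409 = 249.95 W

249.95 W


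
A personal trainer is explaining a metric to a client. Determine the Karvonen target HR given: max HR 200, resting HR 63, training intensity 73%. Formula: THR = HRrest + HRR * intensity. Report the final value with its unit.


HRR = HRmax - HRrest = 200 - 63 = 137
THR = 63 + 137 * 0.73
= 163.01 bpm

163.01 bpm


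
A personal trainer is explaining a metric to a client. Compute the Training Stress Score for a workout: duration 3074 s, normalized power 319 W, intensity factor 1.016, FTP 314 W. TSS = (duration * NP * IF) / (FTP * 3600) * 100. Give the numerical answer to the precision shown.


Product = 3074 * 319 * 1.016 = 996295.696
Base = 314 * 3600 = 1130400
TSS = 996295.696 / 1130400 * 100 = 88.14

88.14 TSS


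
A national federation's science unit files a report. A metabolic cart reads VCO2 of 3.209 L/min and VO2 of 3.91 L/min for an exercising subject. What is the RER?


RER = VCO2 / VO2 = 3.209 / 3.91 = 0.8207

0.8207


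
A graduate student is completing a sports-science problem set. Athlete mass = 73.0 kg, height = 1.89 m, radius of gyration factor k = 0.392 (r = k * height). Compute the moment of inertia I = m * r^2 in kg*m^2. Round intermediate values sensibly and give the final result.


r = k * height = 0.392 * 1.89 = 0.74088 m
r^2 = 0.74088^2 = 0.548903
I = 73.0 * 0.548903 = 40.07 kg*m^2

40.07 kg*m^2


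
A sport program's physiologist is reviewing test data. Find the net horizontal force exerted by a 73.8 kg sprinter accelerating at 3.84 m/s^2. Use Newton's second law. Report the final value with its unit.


Newton's second law: F = m * a
F = 73.8 * 3.84 = 283.39 N

283.39 N


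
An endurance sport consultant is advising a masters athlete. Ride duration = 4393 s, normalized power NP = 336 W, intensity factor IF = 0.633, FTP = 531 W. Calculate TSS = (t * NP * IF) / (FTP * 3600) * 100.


Numerator = 4393 * 336 * 0.633 = 934338.384
Denominator = 531 * 3600 = 1911600
TSS = 934338.384 / 1911600 * 100
= 48.88

48.88 TSS


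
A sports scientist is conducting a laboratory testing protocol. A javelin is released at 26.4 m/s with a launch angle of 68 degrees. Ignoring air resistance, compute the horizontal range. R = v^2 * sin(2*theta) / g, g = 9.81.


Launch speed squared = 696.96
sin(2 * 68 deg) = 0.694658
Range = 696.96 * 0.694658 / 9.81
= 49.353 m

49.353 m


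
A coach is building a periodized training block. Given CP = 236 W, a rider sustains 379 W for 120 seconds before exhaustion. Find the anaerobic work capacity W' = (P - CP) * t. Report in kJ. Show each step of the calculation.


Excess power = 379 - 236 = 143 W
Work above CP = 143 * 120 = 17160 J
W' = 17.16 kJ

17.16 kJ


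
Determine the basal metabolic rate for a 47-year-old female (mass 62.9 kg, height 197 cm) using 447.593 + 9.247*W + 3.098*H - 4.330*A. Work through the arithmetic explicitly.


BMR = 447.593 + 9.247*62.9 + 3.098*197 - 4.330*47
= 1436.03 kcal/day

1436.03 kcal/day


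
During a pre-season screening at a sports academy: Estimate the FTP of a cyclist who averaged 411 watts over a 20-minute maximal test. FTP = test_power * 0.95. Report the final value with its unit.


FTP = 411 * 0.95 = 390.45 W

390.45 W


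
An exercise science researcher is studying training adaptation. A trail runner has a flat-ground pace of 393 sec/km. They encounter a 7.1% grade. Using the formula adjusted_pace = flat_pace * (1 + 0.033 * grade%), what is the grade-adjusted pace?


Grade factor = 1 + 0.033 * 7.1 = 1.2343
Adjusted = 393 * 1.2343 = 485.08 sec/km

485.08 s/km


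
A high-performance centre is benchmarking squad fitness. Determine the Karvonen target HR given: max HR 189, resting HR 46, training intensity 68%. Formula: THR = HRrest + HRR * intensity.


HRR = HRmax - HRrest = 189 - 46 = 143
THR = 46 + 143 * 0.68
= 143.24 bpm

143.24 bpm


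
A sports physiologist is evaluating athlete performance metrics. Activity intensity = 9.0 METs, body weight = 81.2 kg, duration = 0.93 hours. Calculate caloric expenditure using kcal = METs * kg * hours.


kcal = 9.0 * 81.2 * 0.93
= 730.8 * 0.93
= 679.64 kcal

679.64 kcal


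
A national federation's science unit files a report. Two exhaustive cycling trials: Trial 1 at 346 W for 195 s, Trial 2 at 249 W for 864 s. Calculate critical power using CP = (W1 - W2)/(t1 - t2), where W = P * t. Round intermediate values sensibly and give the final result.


W1 = 346 * 195 = 67470 J
W2 = 249 * 864 = 215136 J
CP = (67470 - 215136) / (195 - 864)
= -147666 / -669
= 220.73 W

220.73 W


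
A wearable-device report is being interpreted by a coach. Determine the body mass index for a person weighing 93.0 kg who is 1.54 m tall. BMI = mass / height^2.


BMI = mass / height^2
= 93.0 / 1.54^2
= 93.0 / 2.3716
= 39.21 kg/m^2

39.21 kg/m^2


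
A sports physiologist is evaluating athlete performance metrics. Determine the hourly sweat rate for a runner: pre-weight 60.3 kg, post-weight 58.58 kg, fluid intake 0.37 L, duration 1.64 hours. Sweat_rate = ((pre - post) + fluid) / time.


Mass lost = 60.3 - 58.58 = 1.72 kg
Add fluid consumed: 1.72 + 0.37 = 2.09 L total sweat
Sweat rate = 2.09 / 1.64 = 1.274 L/h

1.274 L/h


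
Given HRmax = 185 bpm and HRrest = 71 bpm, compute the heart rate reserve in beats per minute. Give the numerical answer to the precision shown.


Heart rate reserve = maximum HR minus resting HR
HRR = 185 - 71 = 114 bpm

114 bpm


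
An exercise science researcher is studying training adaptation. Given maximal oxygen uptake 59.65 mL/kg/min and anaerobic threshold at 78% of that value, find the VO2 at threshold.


Percentage as decimal = 0.78
VO2 at AT = 59.65 * 0.78 = 46.53 mL/kg/min

46.53 mL/kg/min


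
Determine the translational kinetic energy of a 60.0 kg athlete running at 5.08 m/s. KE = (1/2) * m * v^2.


KE = 0.5 * m * v^2
= 0.5 * 60.0 * 5.08^2
= 0.5 * 60.0 * 25.8064
= 774.19 J

774.19 J


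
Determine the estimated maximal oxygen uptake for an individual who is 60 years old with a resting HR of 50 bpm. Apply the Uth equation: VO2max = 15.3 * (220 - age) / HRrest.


HRmax = 220 - 60 = 160
VO2max = 15.3 * (160 / 50)
= 15.3 * 3.2
= 48.96 mL/kg/min

48.96 mL/kg/min


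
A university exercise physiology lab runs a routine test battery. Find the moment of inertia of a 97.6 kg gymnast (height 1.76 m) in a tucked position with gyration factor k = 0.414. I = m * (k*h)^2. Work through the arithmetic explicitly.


Radius of gyration = 0.414 * 1.76 = 0.72864 m
I = 97.6 * 0.72864^2
= 97.6 * 0.530916
= 51.817 kg*m^2

51.817 kg*m^2


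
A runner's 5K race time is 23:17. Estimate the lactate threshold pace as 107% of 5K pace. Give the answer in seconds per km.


Total race time = 23*60 + 17 = 1397 seconds
5K pace = 1397 / 5 = 279.4 sec/km
LT pace = 279.4 * 1.07 = 298.96 sec/km

298.96 s/km


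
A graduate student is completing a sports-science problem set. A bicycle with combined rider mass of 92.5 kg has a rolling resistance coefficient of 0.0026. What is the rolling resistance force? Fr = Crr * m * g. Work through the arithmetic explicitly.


Fr = 0.0026 * 92.5 * 9.81
= 0.2405 * 9.81
= 2.359 N

2.359 N


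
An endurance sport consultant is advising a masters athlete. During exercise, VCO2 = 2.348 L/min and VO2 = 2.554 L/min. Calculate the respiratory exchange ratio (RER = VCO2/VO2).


RER = VCO2 / VO2
= 2.348 / 2.554
= 0.9193

0.9193


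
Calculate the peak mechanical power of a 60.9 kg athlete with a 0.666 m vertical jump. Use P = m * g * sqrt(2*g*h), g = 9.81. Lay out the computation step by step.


First, sqrt(2gh) = sqrt(2 * 9.81 * 0.666)
= sqrt(13.06692) = 3.614819 m/s
Power = 60.9 * 9.81 * 3.614819 = 2159.6 W

2159.6 W


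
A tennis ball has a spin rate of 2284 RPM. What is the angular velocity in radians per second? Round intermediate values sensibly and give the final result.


Convert RPM to rad/s: multiply by 2*pi and divide by 60
omega = 2284 * 2 * pi / 60
= 239.18 rad/s

239.18 rad/s


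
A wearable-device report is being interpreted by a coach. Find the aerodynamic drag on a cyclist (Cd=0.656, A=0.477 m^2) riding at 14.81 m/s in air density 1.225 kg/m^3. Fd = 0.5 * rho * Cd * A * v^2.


Fd = 0.5 * 1.225 * 0.656 * 0.477 * 14.81^2
= 0.5 * 1.225 * 0.656 * 0.477 * 219.3361
= 42.038 N

42.038 N


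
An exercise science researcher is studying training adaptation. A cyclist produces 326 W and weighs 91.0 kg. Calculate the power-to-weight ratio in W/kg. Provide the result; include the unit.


P/W = power / mass
= 326 / 91.0
= 3.582 W/kg

3.582 W/kg


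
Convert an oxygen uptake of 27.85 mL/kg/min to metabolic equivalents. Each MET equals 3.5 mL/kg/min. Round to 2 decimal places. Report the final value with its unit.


One MET = 3.5 mL/kg/min
Number of METs = 27.85 / 3.5
= 7.96 METs

7.96 METs


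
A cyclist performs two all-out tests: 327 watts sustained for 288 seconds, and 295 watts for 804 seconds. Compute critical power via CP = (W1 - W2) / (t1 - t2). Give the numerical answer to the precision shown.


W1 = P1 * t1 = 327 * 288 = 94176 J
W2 = P2 * t2 = 295 * 804 = 237180 J
CP = (94176 - 237180) / (288 - 804)
= 277.14 W

277.14 W


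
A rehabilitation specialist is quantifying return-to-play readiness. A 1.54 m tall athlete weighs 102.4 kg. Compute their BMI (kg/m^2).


height^2 = 2.3716 m^2
BMI = 102.4 / 2.3716 = 43.18 kg/m^2

43.18 kg/m^2


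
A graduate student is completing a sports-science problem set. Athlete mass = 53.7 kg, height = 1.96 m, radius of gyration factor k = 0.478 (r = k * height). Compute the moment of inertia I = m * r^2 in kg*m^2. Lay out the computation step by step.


r = k * height = 0.478 * 1.96 = 0.93688 m
r^2 = 0.93688^2 = 0.877744
I = 53.7 * 0.877744 = 47.135 kg*m^2

47.135 kg*m^2


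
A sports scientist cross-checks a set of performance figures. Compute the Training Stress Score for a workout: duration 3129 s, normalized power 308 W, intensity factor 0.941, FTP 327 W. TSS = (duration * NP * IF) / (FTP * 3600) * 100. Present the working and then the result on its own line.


Product = 3129 * 308 * 0.941 = 906871.812
Base = 327 * 3600 = 1177200
TSS = 906871.812 / 1177200 * 100 = 77.04

77.04 TSS


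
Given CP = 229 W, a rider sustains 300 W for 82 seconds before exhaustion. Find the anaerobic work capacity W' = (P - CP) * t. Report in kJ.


Excess power = 300 - 229 = 71 W
Work above CP = 71 * 82 = 5822 J
W' = 5.822 kJ

5.822 kJ


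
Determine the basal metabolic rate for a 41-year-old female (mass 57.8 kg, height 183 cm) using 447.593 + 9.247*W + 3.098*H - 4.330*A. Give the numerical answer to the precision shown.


BMR = 447.593 + 9.247*57.8 + 3.098*183 - 4.330*41
= 1371.47 kcal/day

1371.47 kcal/day


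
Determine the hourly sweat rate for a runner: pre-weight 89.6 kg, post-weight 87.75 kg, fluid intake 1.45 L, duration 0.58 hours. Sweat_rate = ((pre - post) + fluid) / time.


Mass lost = 89.6 - 87.75 = 1.85 kg
Add fluid consumed: 1.85 + 1.45 = 3.3 L total sweat
Sweat rate = 3.3 / 0.58 = 5.69 L/h

5.69 L/h


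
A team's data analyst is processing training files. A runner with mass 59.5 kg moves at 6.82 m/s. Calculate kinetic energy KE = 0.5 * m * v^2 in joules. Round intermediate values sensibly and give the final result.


v^2 = 6.82^2 = 46.5124
KE = 0.5 * 59.5 * 46.5124
= 1383.74 J

1383.74 J


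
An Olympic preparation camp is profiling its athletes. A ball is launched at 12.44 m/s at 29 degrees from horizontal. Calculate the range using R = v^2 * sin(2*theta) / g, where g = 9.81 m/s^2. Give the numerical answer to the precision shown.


sin(2 * 29) = sin(58) = 0.848048
v^2 = 12.44^2 = 154.7536
R = 154.7536 * 0.848048 / 9.81
= 13.378 m

13.378 m


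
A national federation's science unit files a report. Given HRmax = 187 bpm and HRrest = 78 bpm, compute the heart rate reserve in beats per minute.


Heart rate reserve = maximum HR minus resting HR
HRR = 187 - 78 = 109 bpm

109 bpm


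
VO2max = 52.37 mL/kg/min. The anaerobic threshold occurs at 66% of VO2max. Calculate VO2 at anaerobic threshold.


AT fraction = 66 / 100 = 0.66
AT VO2 = 52.37 * 0.66
= 34.56 mL/kg/min

34.56 mL/kg/min


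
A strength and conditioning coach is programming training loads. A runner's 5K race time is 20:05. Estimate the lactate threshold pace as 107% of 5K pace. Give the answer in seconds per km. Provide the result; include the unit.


Total race time = 20*60 + 5 = 1205 seconds
5K pace = 1205 / 5 = 241.0 sec/km
LT pace = 241.0 * 1.07 = 257.87 sec/km

257.87 s/km


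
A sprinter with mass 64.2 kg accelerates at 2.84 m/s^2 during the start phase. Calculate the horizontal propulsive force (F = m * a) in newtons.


F = m * a
= 64.2 * 2.84
= 182.33 N

182.33 N


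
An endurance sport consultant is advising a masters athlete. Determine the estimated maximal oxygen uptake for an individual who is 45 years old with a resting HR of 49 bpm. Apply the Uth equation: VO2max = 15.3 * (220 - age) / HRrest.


HRmax = 220 - 45 = 175
VO2max = 15.3 * (175 / 49)
= 15.3 * 3.5714
= 54.64 mL/kg/min

54.64 mL/kg/min


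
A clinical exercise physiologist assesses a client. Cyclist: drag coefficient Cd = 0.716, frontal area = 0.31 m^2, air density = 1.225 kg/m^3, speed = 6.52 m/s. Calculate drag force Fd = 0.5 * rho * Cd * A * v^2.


v^2 = 6.52^2 = 42.5104
Fd = 0.5 * 1.225 * 0.716 * 0.31 * 42.5104
= 5.779 N

5.779 N


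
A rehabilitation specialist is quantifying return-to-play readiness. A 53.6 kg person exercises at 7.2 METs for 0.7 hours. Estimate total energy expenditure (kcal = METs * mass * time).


Energy = METs * mass(kg) * time(h)
= 7.2 * 53.6 * 0.7
= 270.14 kcal

270.14 kcal


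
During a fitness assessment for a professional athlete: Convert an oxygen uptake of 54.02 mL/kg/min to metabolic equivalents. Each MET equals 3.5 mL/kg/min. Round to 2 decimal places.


One MET = 3.5 mL/kg/min
Number of METs = 54.02 / 3.5
= 15.43 METs

15.43 METs


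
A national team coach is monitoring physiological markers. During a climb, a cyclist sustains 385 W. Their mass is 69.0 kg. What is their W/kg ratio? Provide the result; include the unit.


Power-to-weight = 385 W / 69.0 kg
= 5.58 W/kg

5.58 W/kg


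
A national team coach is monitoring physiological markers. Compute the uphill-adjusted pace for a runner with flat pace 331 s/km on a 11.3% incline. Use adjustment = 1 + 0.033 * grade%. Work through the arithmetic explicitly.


Adjustment factor = 1 + 0.033 * 11.3 = 1.3729
Grade-adjusted pace = 331 * 1.3729 = 454.43 s/km

454.43 s/km


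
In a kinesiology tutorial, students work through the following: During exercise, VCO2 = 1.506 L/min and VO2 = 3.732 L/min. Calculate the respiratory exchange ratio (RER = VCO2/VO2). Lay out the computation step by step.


RER = VCO2 / VO2
= 1.506 / 3.732
= 0.4035

0.4035


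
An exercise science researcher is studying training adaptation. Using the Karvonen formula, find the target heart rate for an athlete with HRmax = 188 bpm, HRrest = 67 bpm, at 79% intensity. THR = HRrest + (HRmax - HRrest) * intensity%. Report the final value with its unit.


HRR = 188 - 67 = 121
THR = 67 + 121 * 0.79
= 67 + 95.59
= 162.59 bpm

162.59 bpm


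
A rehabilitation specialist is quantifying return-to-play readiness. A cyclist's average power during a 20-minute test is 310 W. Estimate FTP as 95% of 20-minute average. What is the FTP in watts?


FTP = 20-min power * 0.95
= 310 * 0.95
= 294.5 W

294.5 W


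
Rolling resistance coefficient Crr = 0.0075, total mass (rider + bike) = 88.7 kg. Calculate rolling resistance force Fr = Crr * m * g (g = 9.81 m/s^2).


Fr = Crr * m * g
= 0.0075 * 88.7 * 9.81
= 6.526 N

6.526 N


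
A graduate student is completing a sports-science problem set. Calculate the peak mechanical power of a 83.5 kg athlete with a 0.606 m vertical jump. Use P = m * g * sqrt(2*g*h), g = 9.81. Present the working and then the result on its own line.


First, sqrt(2gh) = sqrt(2 * 9.81 * 0.606)
= sqrt(11.88972) = 3.448147 m/s
Power = 83.5 * 9.81 * 3.448147 = 2824.5 W

2824.5 W


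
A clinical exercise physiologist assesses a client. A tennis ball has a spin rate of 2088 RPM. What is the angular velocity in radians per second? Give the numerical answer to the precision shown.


Convert RPM to rad/s: multiply by 2*pi and divide by 60
omega = 2088 * 2 * pi / 60
= 218.655 rad/s

218.655 rad/s


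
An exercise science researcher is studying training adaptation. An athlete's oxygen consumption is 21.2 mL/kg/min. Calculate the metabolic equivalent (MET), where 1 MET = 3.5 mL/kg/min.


MET = VO2 / 3.5
= 21.2 / 3.5
= 6.06 METs

6.06 METs


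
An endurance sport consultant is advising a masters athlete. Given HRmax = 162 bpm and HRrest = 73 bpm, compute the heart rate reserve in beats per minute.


Heart rate reserve = maximum HR minus resting HR
HRR = 162 - 73 = 89 bpm

89 bpm


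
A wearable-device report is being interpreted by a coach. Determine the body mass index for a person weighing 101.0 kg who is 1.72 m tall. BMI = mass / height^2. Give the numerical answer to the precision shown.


BMI = mass / height^2
= 101.0 / 1.72^2
= 101.0 / 2.9584
= 34.14 kg/m^2

34.14 kg/m^2


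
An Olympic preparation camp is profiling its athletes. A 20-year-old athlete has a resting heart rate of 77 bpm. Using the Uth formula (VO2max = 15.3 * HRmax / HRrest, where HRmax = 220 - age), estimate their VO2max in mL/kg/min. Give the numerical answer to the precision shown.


HRmax = 220 - 20 = 200 bpm
Ratio = HRmax / HRrest = 200 / 77 = 2.5974
VO2max = 15.3 * 2.5974 = 39.74 mL/kg/min

39.74 mL/kg/min


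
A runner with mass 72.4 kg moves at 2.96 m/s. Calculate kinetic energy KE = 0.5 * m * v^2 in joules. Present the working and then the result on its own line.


v^2 = 2.96^2 = 8.7616
KE = 0.5 * 72.4 * 8.7616
= 317.17 J

317.17 J


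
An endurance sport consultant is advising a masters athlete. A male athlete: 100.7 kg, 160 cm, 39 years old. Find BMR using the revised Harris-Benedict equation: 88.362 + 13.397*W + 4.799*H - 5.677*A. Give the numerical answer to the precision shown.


Intercept = 88.362
Weight contribution = 13.397 * 100.7 = 1349.0779
Height contribution = 4.799 * 160 = 767.84
Age contribution = 5.677 * 39 = 221.403
BMR = 88.362 + 1349.0779 + 767.84 - 221.403
= 1983.88 kcal/day

1983.88 kcal/day


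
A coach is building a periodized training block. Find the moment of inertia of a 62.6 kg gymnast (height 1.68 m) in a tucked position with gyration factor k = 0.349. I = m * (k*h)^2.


Radius of gyration = 0.349 * 1.68 = 0.58632 m
I = 62.6 * 0.58632^2
= 62.6 * 0.343771
= 21.52 kg*m^2

21.52 kg*m^2


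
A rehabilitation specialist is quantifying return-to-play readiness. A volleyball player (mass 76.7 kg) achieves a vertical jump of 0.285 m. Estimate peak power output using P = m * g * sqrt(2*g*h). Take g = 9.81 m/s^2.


2 * g * h = 2 * 9.81 * 0.285 = 5.5917
sqrt(5.5917) = 2.364678 m/s
P = 76.7 * 9.81 * 2.364678 = 1779.25 W

1779.25 W


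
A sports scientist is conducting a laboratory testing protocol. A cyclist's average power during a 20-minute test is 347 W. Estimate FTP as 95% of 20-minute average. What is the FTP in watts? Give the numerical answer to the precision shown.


FTP = 20-min power * 0.95
= 347 * 0.95
= 329.65 W

329.65 W


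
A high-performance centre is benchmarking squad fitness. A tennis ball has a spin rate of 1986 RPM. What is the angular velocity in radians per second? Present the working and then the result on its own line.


Convert RPM to rad/s: multiply by 2*pi and divide by 60
omega = 1986 * 2 * pi / 60
= 207.973 rad/s

207.973 rad/s


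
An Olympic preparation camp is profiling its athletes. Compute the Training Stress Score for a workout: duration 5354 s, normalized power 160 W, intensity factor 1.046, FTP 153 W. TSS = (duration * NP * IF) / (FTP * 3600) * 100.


Product = 5354 * 160 * 1.046 = 896045.44
Base = 153 * 3600 = 550800
TSS = 896045.44 / 550800 * 100 = 162.68

162.68 TSS


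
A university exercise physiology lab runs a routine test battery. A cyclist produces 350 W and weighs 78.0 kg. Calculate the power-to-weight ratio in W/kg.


P/W = power / mass
= 350 / 78.0
= 4.487 W/kg

4.487 W/kg


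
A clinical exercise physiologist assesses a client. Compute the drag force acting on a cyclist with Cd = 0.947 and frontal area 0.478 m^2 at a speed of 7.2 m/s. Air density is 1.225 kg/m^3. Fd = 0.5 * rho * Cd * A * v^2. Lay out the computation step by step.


Step 1: v^2 = 51.84
Step 2: Fd = 0.5 * 1.225 * 0.947 * 0.478 * 51.84
= 14.373 N

14.373 N


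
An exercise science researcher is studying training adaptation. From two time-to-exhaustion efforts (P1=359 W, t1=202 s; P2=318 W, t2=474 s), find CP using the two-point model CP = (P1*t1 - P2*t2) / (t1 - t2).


Work in trial 1 = 72518 J
Work in trial 2 = 150732 J
Delta work = -78214 J
Delta time = -272 s
CP = -78214 / -272 = 287.55 W

287.55 W


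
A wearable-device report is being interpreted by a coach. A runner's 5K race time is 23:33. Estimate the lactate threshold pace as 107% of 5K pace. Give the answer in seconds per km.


Total race time = 23*60 + 33 = 1413 seconds
5K pace = 1413 / 5 = 282.6 sec/km
LT pace = 282.6 * 1.07 = 302.38 sec/km

302.38 s/km


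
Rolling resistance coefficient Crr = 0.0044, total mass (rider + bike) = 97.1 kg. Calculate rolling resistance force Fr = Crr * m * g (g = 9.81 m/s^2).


Fr = Crr * m * g
= 0.0044 * 97.1 * 9.81
= 4.191 N

4.191 N


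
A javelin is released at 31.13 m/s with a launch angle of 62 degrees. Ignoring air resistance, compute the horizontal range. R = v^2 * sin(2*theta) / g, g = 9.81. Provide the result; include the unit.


Launch speed squared = 969.0769
sin(2 * 62 deg) = 0.829038
Range = 969.0769 * 0.829038 / 9.81
= 81.896 m

81.896 m


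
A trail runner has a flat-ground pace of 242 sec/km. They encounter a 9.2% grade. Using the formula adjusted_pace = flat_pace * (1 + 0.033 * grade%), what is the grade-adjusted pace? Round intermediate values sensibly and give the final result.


Grade factor = 1 + 0.033 * 9.2 = 1.3036
Adjusted = 242 * 1.3036 = 315.47 sec/km

315.47 s/km


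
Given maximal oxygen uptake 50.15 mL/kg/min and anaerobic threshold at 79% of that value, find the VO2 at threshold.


Percentage as decimal = 0.79
VO2 at AT = 50.15 * 0.79 = 39.62 mL/kg/min

39.62 mL/kg/min


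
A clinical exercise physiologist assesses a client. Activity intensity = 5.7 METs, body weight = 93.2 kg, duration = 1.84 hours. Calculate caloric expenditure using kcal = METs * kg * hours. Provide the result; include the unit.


kcal = 5.7 * 93.2 * 1.84
= 531.24 * 1.84
= 977.48 kcal

977.48 kcal


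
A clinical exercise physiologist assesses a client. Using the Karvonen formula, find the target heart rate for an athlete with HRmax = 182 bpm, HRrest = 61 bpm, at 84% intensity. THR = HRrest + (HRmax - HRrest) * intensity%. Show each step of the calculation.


HRR = 182 - 61 = 121
THR = 61 + 121 * 0.84
= 61 + 101.64
= 162.64 bpm

162.64 bpm


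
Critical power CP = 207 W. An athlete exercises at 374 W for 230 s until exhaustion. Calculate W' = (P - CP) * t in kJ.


P - CP = 374 - 207 = 167 W
W' = 167 * 230 = 38410 J
= 38410 / 1000 = 38.41 kJ

38.41 kJ


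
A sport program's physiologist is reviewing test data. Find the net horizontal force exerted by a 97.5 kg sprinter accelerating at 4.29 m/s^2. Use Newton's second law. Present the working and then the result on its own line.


Newton's second law: F = m * a
F = 97.5 * 4.29 = 418.28 N

418.28 N


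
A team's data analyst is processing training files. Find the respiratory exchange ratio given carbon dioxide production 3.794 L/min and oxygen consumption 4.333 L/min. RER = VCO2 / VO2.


VCO2 = 3.794 L/min
VO2 = 4.333 L/min
RER = 3.794 / 4.333 = 0.8756

0.8756


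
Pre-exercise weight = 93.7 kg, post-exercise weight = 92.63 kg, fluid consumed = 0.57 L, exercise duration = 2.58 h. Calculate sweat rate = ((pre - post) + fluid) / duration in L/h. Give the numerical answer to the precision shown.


Weight loss = 93.7 - 92.63 = 1.07 kg (approx L)
Total sweat = 1.07 + 0.57 = 1.64 L
Sweat rate = 1.64 / 2.58 = 0.636 L/h

0.636 L/h


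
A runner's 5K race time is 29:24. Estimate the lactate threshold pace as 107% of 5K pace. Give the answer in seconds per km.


Total race time = 29*60 + 24 = 1764 seconds
5K pace = 1764 / 5 = 352.8 sec/km
LT pace = 352.8 * 1.07 = 377.5 sec/km

377.5 s/km


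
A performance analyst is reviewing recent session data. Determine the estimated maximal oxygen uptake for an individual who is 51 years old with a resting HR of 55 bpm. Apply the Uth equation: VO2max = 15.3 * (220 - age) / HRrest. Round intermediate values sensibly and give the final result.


HRmax = 220 - 51 = 169
VO2max = 15.3 * (169 / 55)
= 15.3 * 3.0727
= 47.01 mL/kg/min

47.01 mL/kg/min


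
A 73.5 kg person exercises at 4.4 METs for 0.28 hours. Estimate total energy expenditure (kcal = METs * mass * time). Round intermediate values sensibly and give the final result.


Energy = METs * mass(kg) * time(h)
= 4.4 * 73.5 * 0.28
= 90.55 kcal

90.55 kcal


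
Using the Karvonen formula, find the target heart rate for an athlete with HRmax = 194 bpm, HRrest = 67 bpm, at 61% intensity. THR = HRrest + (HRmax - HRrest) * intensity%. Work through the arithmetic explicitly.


HRR = 194 - 67 = 127
THR = 67 + 127 * 0.61
= 67 + 77.47
= 144.47 bpm

144.47 bpm


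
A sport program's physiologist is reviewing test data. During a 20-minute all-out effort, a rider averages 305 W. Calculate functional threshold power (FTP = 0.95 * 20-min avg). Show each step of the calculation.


FTP = 0.95 * 305
= 289.75 W

289.75 W


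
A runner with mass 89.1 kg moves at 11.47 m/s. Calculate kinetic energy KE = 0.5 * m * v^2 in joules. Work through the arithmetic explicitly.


v^2 = 11.47^2 = 131.5609
KE = 0.5 * 89.1 * 131.5609
= 5861.04 J

5861.04 J


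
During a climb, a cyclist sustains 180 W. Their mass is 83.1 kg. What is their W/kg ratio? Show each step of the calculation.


Power-to-weight = 180 W / 83.1 kg
= 2.166 W/kg

2.166 W/kg


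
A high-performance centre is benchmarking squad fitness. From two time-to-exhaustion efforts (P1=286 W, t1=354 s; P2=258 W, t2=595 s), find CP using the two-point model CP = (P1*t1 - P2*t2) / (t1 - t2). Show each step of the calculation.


Work in trial 1 = 101244 J
Work in trial 2 = 153510 J
Delta work = -52266 J
Delta time = -241 s
CP = -52266 / -241 = 216.87 W

216.87 W


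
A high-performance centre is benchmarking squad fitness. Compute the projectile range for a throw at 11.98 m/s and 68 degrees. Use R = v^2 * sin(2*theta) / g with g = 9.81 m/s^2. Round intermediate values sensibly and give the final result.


Two times the angle = 136 degrees
sin(136) = 0.694658
R = 143.5204 * 0.694658 / 9.81 = 10.163 m

10.163 m


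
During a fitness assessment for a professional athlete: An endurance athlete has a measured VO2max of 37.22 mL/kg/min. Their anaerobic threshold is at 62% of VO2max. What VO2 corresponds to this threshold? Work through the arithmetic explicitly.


Anaerobic threshold VO2 = VO2max * 62%
= 37.22 * 0.62
= 23.08 mL/kg/min

23.08 mL/kg/min


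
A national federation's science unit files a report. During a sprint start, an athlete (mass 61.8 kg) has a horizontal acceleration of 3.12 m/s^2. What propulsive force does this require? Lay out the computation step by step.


Propulsive force = mass * acceleration
= 61.8 kg * 3.12 m/s^2
= 192.82 N

192.82 N


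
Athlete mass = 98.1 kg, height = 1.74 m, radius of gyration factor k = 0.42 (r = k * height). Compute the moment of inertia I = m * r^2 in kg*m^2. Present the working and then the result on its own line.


r = k * height = 0.42 * 1.74 = 0.7308 m
r^2 = 0.7308^2 = 0.534069
I = 98.1 * 0.534069 = 52.392 kg*m^2

52.392 kg*m^2


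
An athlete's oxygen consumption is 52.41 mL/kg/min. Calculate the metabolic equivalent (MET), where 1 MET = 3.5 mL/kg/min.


MET = VO2 / 3.5
= 52.41 / 3.5
= 14.97 METs

14.97 METs


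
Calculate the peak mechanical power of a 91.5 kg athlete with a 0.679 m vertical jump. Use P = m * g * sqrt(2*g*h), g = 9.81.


First, sqrt(2gh) = sqrt(2 * 9.81 * 0.679)
= sqrt(13.32198) = 3.649929 m/s
Power = 91.5 * 9.81 * 3.649929 = 3276.23 W

3276.23 W


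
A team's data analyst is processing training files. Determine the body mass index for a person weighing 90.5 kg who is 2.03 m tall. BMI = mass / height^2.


BMI = mass / height^2
= 90.5 / 2.03^2
= 90.5 / 4.1209
= 21.96 kg/m^2

21.96 kg/m^2


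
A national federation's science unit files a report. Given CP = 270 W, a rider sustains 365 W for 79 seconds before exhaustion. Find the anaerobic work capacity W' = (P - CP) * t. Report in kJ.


Excess power = 365 - 270 = 95 W
Work above CP = 95 * 79 = 7505 J
W' = 7.505 kJ

7.505 kJ


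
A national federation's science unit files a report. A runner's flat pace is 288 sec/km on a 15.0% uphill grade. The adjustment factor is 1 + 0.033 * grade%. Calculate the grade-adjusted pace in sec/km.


Factor = 1 + 0.033 * 15.0 = 1.495
Adjusted pace = 288 * 1.495
= 430.56 sec/km

430.56 s/km


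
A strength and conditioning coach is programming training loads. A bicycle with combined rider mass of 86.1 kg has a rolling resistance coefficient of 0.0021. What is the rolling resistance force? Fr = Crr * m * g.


Fr = 0.0021 * 86.1 * 9.81
= 0.18081 * 9.81
= 1.774 N

1.774 N


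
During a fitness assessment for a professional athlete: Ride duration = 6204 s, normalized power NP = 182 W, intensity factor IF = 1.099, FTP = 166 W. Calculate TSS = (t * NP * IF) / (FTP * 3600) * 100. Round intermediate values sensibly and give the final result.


Numerator = 6204 * 182 * 1.099 = 1240911.672
Denominator = 166 * 3600 = 597600
TSS = 1240911.672 / 597600 * 100
= 207.65

207.65 TSS


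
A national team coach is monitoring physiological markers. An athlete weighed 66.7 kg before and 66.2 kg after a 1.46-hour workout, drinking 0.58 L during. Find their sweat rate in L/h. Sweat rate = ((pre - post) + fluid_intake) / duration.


Body mass change = 0.5 kg
Total sweat loss = 0.5 + 0.58 = 1.08 L
Rate = 1.08 / 1.46 = 0.74 L/h

0.74 L/h


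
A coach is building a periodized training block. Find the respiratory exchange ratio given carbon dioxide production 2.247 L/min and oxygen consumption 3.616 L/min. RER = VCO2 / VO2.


VCO2 = 2.247 L/min
VO2 = 3.616 L/min
RER = 2.247 / 3.616 = 0.6214

0.6214


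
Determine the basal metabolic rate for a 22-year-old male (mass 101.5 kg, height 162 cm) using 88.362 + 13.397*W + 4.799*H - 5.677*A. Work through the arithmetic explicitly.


BMR = 88.362 + 13.397*101.5 + 4.799*162 - 5.677*22
= 2100.7 kcal/day

2100.7 kcal/day


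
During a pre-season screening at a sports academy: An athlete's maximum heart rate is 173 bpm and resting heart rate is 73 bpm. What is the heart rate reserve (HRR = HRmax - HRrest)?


HRR = HRmax - HRrest
= 173 - 73
= 100 bpm

100 bpm


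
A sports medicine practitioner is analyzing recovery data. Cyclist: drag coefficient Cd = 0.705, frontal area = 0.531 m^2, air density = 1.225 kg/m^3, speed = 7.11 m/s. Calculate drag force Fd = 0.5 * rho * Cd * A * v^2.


v^2 = 7.11^2 = 50.5521
Fd = 0.5 * 1.225 * 0.705 * 0.531 * 50.5521
= 11.591 N

11.591 N
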